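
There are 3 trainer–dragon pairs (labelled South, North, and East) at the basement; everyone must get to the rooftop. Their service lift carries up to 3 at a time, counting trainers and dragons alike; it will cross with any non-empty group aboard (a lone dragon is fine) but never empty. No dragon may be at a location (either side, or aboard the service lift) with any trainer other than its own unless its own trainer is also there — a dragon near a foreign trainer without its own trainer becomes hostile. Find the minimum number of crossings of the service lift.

Counting alone: each trip to the rooftop takes at most 3 across and each return brings at least 1 back, so after t trips out (and t−1 returns) at most 3t − (t−1) of the 6 are across; that first reaches 6 at t = 3, so at least 5 crossings are needed.
The plan below uses exactly 5 crossings, so it is optimal:
1. dragon South and trainer South cross → the rooftop.
2. trainer South crosses ← the basement.
3. trainer East, trainer North, and trainer South cross → the rooftop.
4. dragon South crosses ← the basement.
5. dragon East, dragon North, and dragon South cross → the rooftop.

5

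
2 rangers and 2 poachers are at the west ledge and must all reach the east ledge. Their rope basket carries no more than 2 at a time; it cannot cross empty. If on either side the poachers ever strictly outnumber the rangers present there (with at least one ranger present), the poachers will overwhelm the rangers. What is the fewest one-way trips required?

Counting alone: each trip to the east ledge takes at most 2 across and each return brings at least 1 back, so after t trips out (and t−1 returns) at most 2t − (t−1) of the 4 are across; that first reaches 4 at t = 3, so at least 5 crossings are needed.
The plan below uses exactly 5 crossings, so it is optimal:
1. 2 poachers → the east ledge.  (the west ledge: 2R 0P; the east ledge: 0R 2P)
2. 1 poacher ← the west ledge.  (the west ledge: 2R 1P; the east ledge: 0R 1P)
3. 2 rangers → the east ledge.  (the west ledge: 0R 1P; the east ledge: 2R 1P)
4. 1 poacher ← the west ledge.  (the west ledge: 0R 2P; the east ledge: 2R 0P)
5. 2 poachers → the east ledge.  (the west ledge: 0R 0P; the east ledge: 2R 2P)

5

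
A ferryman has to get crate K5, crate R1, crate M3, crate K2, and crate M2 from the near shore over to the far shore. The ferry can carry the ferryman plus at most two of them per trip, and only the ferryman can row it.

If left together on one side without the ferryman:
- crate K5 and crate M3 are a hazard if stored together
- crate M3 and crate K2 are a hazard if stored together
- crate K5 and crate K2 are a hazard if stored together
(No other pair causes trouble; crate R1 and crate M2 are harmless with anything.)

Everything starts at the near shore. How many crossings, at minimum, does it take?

Counting alone: the ferryman can take at most 2 across per trip to the far shore, so moving all 5 needs at least 3 loaded trips out, with a return between consecutive ones — at least 5 crossings.
The safety rule pushes this higher. Following every safe sequence of crossings, the most of the 5 that can be at the far shore as the ferry arrives there on crossing 5 is 4 — never all 5.
So no plan with fewer than 7 crossings exists, and this one achieves 7:
1. Ferryman goes to the far shore with crate K5 and crate M3.  [the near shore: crate K2, crate M2, crate R1 | the far shore: crate K5, crate M3]
2. Ferryman goes back to the near shore with crate K5.  [the near shore: crate K2, crate K5, crate M2, crate R1 | the far shore: crate M3]
3. Ferryman goes to the far shore with crate K5 and crate R1.  [the near shore: crate K2, crate M2 | the far shore: crate K5, crate M3, crate R1]
4. Ferryman goes back to the near shore with crate K5.  [the near shore: crate K2, crate K5, crate M2 | the far shore: crate M3, crate R1]
5. Ferryman goes to the far shore with crate K5 and crate M2.  [the near shore: crate K2 | the far shore: crate K5, crate M2, crate M3, crate R1]
6. Ferryman goes back to the near shore with crate K5.  [the near shore: crate K2, crate K5 | the far shore: crate M2, crate M3, crate R1]
7. Ferryman goes to the far shore with crate K2 and crate K5.  [the near shore: — | the far shore: crate K2, crate K5, crate M2, crate M3, crate R1]

7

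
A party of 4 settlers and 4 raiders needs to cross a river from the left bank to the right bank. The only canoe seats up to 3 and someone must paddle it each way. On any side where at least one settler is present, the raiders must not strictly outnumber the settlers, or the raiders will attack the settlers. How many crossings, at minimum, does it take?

Counting alone: each trip to the right bank takes at most 3 across and each return brings at least 1 back, so after t trips out (and t−1 returns) at most 3t − (t−1) of the 8 are across; that first reaches 8 at t = 4, so at least 7 crossings are needed.
The safety rule pushes this higher. Following every safe sequence of crossings, the most of the 8 that can be at the right bank as the canoe arrives there on crossing 7 is 7 — never all 8.
So no plan with fewer than 9 crossings exists, and this one achieves 9:
1. 2 raiders → the right bank.  (the left bank: 4S 2R; the right bank: 0S 2R)
2. 1 raider ← the left bank.  (the left bank: 4S 3R; the right bank: 0S 1R)
3. 3 raiders → the right bank.  (the left bank: 4S 0R; the right bank: 0S 4R)
4. 1 raider ← the left bank.  (the left bank: 4S 1R; the right bank: 0S 3R)
5. 3 settlers → the right bank.  (the left bank: 1S 1R; the right bank: 3S 3R)
6. 1 settler and 1 raider ← the left bank.  (the left bank: 2S 2R; the right bank: 2S 2R)
7. 2 settlers → the right bank.  (the left bank: 0S 2R; the right bank: 4S 2R)
8. 1 raider ← the left bank.  (the left bank: 0S 3R; the right bank: 4S 1R)
9. 3 raiders → the right bank.  (the left bank: 0S 0R; the right bank: 4S 4R)

9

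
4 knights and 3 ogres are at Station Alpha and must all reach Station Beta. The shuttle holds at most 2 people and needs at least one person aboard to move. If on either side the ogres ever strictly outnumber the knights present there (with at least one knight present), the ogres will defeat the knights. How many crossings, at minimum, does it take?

11

Counting alone: each trip to Station Beta takes at most 2 across and each return brings at least 1 back, so after t trips out (and t−1 returns) at most 2t − (t−1) of the 7 are across; that first reaches 7 at t = 6, so at least 11 crossings are needed.
The plan below uses exactly 11 crossings, so it is optimal:
1. 2 ogres → Station Beta.  (Station Alpha: 4K 1O; Station Beta: 0K 2O)
2. 1 ogre ← Station Alpha.  (Station Alpha: 4K 2O; Station Beta: 0K 1O)
3. 2 ogres → Station Beta.  (Station Alpha: 4K 0O; Station Beta: 0K 3O)
4. 1 ogre ← Station Alpha.  (Station Alpha: 4K 1O; Station Beta: 0K 2O)
5. 2 knights → Station Beta.  (Station Alpha: 2K 1O; Station Beta: 2K 2O)
6. 1 ogre ← Station Alpha.  (Station Alpha: 2K 2O; Station Beta: 2K 1O)
7. 1 knight and 1 ogre → Station Beta.  (Station Alpha: 1K 1O; Station Beta: 3K 2O)
8. 1 knight ← Station Alpha.  (Station Alpha: 2K 1O; Station Beta: 2K 2O)
9. 1 knight and 1 ogre → Station Beta.  (Station Alpha: 1K 0O; Station Beta: 3K 3O)
10. 1 ogre ← Station Alpha.  (Station Alpha: 1K 1O; Station Beta: 3K 2O)
11. 1 knight and 1 ogre → Station Beta.  (Station Alpha: 0K 0O; Station Beta: 4K 3O)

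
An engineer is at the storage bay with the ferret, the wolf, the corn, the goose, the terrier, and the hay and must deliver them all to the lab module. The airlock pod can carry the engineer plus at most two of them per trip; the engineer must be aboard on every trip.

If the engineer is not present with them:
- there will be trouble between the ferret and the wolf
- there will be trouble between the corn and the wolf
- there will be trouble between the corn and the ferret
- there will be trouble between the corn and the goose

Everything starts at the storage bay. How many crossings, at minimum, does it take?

9

Counting alone: the engineer can take at most 2 across per trip to the lab module, so moving all 6 needs at least 3 loaded trips out, with a return between consecutive ones — at least 5 crossings.
The safety rule pushes this higher. Following every safe sequence of crossings, the most of the 6 that can be at the lab module as the airlock pod arrives there on crossings 5, 7 is 4, 5 respectively — never all 6.
So no plan with fewer than 9 crossings exists, and this one achieves 9:
1. Engineer goes to the lab module with the corn and the ferret.
2. Engineer goes back to the storage bay with the ferret.
3. Engineer goes to the lab module with the ferret and the goose.
4. Engineer goes back to the storage bay with the corn.
5. Engineer goes to the lab module with the terrier and the wolf.
6. Engineer goes back to the storage bay with the ferret.
7. Engineer goes to the lab module with the ferret and the hay.
8. Engineer goes back to the storage bay with the ferret.
9. Engineer goes to the lab module with the corn and the ferret.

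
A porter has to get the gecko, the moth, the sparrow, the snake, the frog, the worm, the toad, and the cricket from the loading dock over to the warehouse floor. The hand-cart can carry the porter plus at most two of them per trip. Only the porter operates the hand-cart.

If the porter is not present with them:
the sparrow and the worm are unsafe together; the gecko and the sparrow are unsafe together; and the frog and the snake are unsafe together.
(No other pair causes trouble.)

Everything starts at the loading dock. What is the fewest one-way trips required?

9

Counting alone: the porter can take at most 2 across per trip to the warehouse floor, so moving all 8 needs at least 4 loaded trips out, with a return between consecutive ones — at least 7 crossings.
The safety rule pushes this higher. Following every safe sequence of crossings, the most of the 8 that can be at the warehouse floor as the hand-cart arrives there on crossing 7 is 7 — never all 8.
So no plan with fewer than 9 crossings exists, and this one achieves 9:
1. Porter goes to the warehouse floor with the snake and the sparrow.  [the loading dock: the cricket, the frog, the gecko, the moth, the toad, the worm | the warehouse floor: the snake, the sparrow]
2. Porter goes back to the loading dock alone.  [the loading dock: the cricket, the frog, the gecko, the moth, the toad, the worm | the warehouse floor: the snake, the sparrow]
3. Porter goes to the warehouse floor with the gecko.  [the loading dock: the cricket, the frog, the moth, the toad, the worm | the warehouse floor: the gecko, the snake, the sparrow]
4. Porter goes back to the loading dock with the sparrow.  [the loading dock: the cricket, the frog, the moth, the sparrow, the toad, the worm | the warehouse floor: the gecko, the snake]
5. Porter goes to the warehouse floor with the moth and the worm.  [the loading dock: the cricket, the frog, the sparrow, the toad | the warehouse floor: the gecko, the moth, the snake, the worm]
6. Porter goes back to the loading dock alone.  [the loading dock: the cricket, the frog, the sparrow, the toad | the warehouse floor: the gecko, the moth, the snake, the worm]
7. Porter goes to the warehouse floor with the cricket and the toad.  [the loading dock: the frog, the sparrow | the warehouse floor: the cricket, the gecko, the moth, the snake, the toad, the worm]
8. Porter goes back to the loading dock alone.  [the loading dock: the frog, the sparrow | the warehouse floor: the cricket, the gecko, the moth, the snake, the toad, the worm]
9. Porter goes to the warehouse floor with the frog and the sparrow.  [the loading dock: — | the warehouse floor: the cricket, the frog, the gecko, the moth, the snake, the sparrow, the toad, the worm]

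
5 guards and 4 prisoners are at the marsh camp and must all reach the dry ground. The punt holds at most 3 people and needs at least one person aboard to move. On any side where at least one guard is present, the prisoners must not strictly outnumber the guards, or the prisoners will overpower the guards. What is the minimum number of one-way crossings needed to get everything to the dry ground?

Counting alone: each trip to the dry ground takes at most 3 across and each return brings at least 1 back, so after t trips out (and t−1 returns) at most 3t − (t−1) of the 9 are across; that first reaches 9 at t = 4, so at least 7 crossings are needed.
The plan below uses exactly 7 crossings, so it is optimal:
1. 3 prisoners → the dry ground.  (the marsh camp: 5G 1P; the dry ground: 0G 3P)
2. 1 prisoner ← the marsh camp.  (the marsh camp: 5G 2P; the dry ground: 0G 2P)
3. 3 guards → the dry ground.  (the marsh camp: 2G 2P; the dry ground: 3G 2P)
4. 1 guard ← the marsh camp.  (the marsh camp: 3G 2P; the dry ground: 2G 2P)
5. 2 guards and 1 prisoner → the dry ground.  (the marsh camp: 1G 1P; the dry ground: 4G 3P)
6. 1 guard ← the marsh camp.  (the marsh camp: 2G 1P; the dry ground: 3G 3P)
7. 2 guards and 1 prisoner → the dry ground.  (the marsh camp: 0G 0P; the dry ground: 5G 4P)

7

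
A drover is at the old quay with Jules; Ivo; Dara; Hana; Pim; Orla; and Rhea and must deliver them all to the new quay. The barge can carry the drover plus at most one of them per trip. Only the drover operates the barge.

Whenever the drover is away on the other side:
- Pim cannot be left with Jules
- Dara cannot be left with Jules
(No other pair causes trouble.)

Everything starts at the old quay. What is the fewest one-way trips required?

15

Counting alone: the drover can take at most 1 across per trip to the new quay, so moving all 7 needs at least 7 loaded trips out, with a return between consecutive ones — at least 13 crossings.
The safety rule pushes this higher. Following every safe sequence of crossings, the most of the 7 that can be at the new quay as the barge arrives there on crossing 13 is 6 — never all 7.
So no plan with fewer than 15 crossings exists, and this one achieves 15:
1. Drover goes to the new quay with Jules.
2. Drover goes back to the old quay alone.
3. Drover goes to the new quay with Ivo.
4. Drover goes back to the old quay alone.
5. Drover goes to the new quay with Dara.
6. Drover goes back to the old quay with Jules.
7. Drover goes to the new quay with Pim.
8. Drover goes back to the old quay alone.
9. Drover goes to the new quay with Hana.
10. Drover goes back to the old quay alone.
11. Drover goes to the new quay with Orla.
12. Drover goes back to the old quay alone.
13. Drover goes to the new quay with Rhea.
14. Drover goes back to the old quay alone.
15. Drover goes to the new quay with Jules.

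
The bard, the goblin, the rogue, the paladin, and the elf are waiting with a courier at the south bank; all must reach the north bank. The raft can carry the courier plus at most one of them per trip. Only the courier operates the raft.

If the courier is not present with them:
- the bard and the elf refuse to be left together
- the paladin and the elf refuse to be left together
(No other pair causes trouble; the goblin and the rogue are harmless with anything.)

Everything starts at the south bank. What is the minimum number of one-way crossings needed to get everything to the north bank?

11

Counting alone: the courier can take at most 1 across per trip to the north bank, so moving all 5 needs at least 5 loaded trips out, with a return between consecutive ones — at least 9 crossings.
The safety rule pushes this higher. Following every safe sequence of crossings, the most of the 5 that can be at the north bank as the raft arrives there on crossing 9 is 4 — never all 5.
So no plan with fewer than 11 crossings exists, and this one achieves 11:
1. Courier goes to the north bank with the elf.  [the south bank: the bard, the goblin, the paladin, the rogue | the north bank: the elf]
2. Courier goes back to the south bank alone.  [the south bank: the bard, the goblin, the paladin, the rogue | the north bank: the elf]
3. Courier goes to the north bank with the bard.  [the south bank: the goblin, the paladin, the rogue | the north bank: the bard, the elf]
4. Courier goes back to the south bank with the elf.  [the south bank: the elf, the goblin, the paladin, the rogue | the north bank: the bard]
5. Courier goes to the north bank with the paladin.  [the south bank: the elf, the goblin, the rogue | the north bank: the bard, the paladin]
6. Courier goes back to the south bank alone.  [the south bank: the elf, the goblin, the rogue | the north bank: the bard, the paladin]
7. Courier goes to the north bank with the goblin.  [the south bank: the elf, the rogue | the north bank: the bard, the goblin, the paladin]
8. Courier goes back to the south bank alone.  [the south bank: the elf, the rogue | the north bank: the bard, the goblin, the paladin]
9. Courier goes to the north bank with the rogue.  [the south bank: the elf | the north bank: the bard, the goblin, the paladin, the rogue]
10. Courier goes back to the south bank alone.  [the south bank: the elf | the north bank: the bard, the goblin, the paladin, the rogue]
11. Courier goes to the north bank with the elf.  [the south bank: — | the north bank: the bard, the elf, the goblin, the paladin, the rogue]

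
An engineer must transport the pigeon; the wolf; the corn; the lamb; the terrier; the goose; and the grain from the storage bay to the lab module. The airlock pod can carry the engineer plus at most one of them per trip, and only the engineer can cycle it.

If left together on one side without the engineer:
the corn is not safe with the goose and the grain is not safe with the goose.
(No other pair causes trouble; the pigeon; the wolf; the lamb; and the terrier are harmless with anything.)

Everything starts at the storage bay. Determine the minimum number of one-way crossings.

Counting alone: the engineer can take at most 1 across per trip to the lab module, so moving all 7 needs at least 7 loaded trips out, with a return between consecutive ones — at least 13 crossings.
The safety rule pushes this higher. Following every safe sequence of crossings, the most of the 7 that can be at the lab module as the airlock pod arrives there on crossing 13 is 6 — never all 7.
So no plan with fewer than 15 crossings exists, and this one achieves 15:
1. Engineer goes to the lab module with the goose.
2. Engineer goes back to the storage bay alone.
3. Engineer goes to the lab module with the pigeon.
4. Engineer goes back to the storage bay alone.
5. Engineer goes to the lab module with the wolf.
6. Engineer goes back to the storage bay alone.
7. Engineer goes to the lab module with the corn.
8. Engineer goes back to the storage bay with the goose.
9. Engineer goes to the lab module with the grain.
10. Engineer goes back to the storage bay alone.
11. Engineer goes to the lab module with the lamb.
12. Engineer goes back to the storage bay alone.
13. Engineer goes to the lab module with the terrier.
14. Engineer goes back to the storage bay alone.
15. Engineer goes to the lab module with the goose.

15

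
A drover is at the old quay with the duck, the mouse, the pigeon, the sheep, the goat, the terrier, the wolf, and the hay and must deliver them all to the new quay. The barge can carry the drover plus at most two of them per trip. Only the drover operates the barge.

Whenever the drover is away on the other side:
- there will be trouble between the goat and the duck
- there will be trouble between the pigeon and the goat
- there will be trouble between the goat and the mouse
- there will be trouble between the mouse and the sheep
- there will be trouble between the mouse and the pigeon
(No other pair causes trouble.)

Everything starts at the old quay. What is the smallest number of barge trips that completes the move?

Counting alone: the drover can take at most 2 across per trip to the new quay, so moving all 8 needs at least 4 loaded trips out, with a return between consecutive ones — at least 7 crossings.
The safety rule pushes this higher. Following every safe sequence of crossings, the most of the 8 that can be at the new quay as the barge arrives there on crossings 7, 9, 11 is 5, 6, 7 respectively — never all 8.
So no plan with fewer than 13 crossings exists, and this one achieves 13:
1. Drover goes to the new quay with the goat and the mouse.  [the old quay: the duck, the hay, the pigeon, the sheep, the terrier, the wolf | the new quay: the goat, the mouse]
2. Drover goes back to the old quay with the mouse.  [the old quay: the duck, the hay, the mouse, the pigeon, the sheep, the terrier, the wolf | the new quay: the goat]
3. Drover goes to the new quay with the duck and the mouse.  [the old quay: the hay, the pigeon, the sheep, the terrier, the wolf | the new quay: the duck, the goat, the mouse]
4. Drover goes back to the old quay with the goat.  [the old quay: the goat, the hay, the pigeon, the sheep, the terrier, the wolf | the new quay: the duck, the mouse]
5. Drover goes to the new quay with the pigeon and the sheep.  [the old quay: the goat, the hay, the terrier, the wolf | the new quay: the duck, the mouse, the pigeon, the sheep]
6. Drover goes back to the old quay with the mouse.  [the old quay: the goat, the hay, the mouse, the terrier, the wolf | the new quay: the duck, the pigeon, the sheep]
7. Drover goes to the new quay with the mouse and the terrier.  [the old quay: the goat, the hay, the wolf | the new quay: the duck, the mouse, the pigeon, the sheep, the terrier]
8. Drover goes back to the old quay with the mouse.  [the old quay: the goat, the hay, the mouse, the wolf | the new quay: the duck, the pigeon, the sheep, the terrier]
9. Drover goes to the new quay with the mouse and the wolf.  [the old quay: the goat, the hay | the new quay: the duck, the mouse, the pigeon, the sheep, the terrier, the wolf]
10. Drover goes back to the old quay with the mouse.  [the old quay: the goat, the hay, the mouse | the new quay: the duck, the pigeon, the sheep, the terrier, the wolf]
11. Drover goes to the new quay with the hay and the mouse.  [the old quay: the goat | the new quay: the duck, the hay, the mouse, the pigeon, the sheep, the terrier, the wolf]
12. Drover goes back to the old quay with the mouse.  [the old quay: the goat, the mouse | the new quay: the duck, the hay, the pigeon, the sheep, the terrier, the wolf]
13. Drover goes to the new quay with the goat and the mouse.  [the old quay: — | the new quay: the duck, the goat, the hay, the mouse, the pigeon, the sheep, the terrier, the wolf]

13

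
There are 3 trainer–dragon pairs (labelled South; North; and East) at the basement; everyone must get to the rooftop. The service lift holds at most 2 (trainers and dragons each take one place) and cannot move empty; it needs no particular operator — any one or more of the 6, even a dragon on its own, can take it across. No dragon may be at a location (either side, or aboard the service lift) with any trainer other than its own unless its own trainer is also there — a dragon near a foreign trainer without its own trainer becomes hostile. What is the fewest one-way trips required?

Counting alone: each trip to the rooftop takes at most 2 across and each return brings at least 1 back, so after t trips out (and t−1 returns) at most 2t − (t−1) of the 6 are across; that first reaches 6 at t = 5, so at least 9 crossings are needed.
The safety rule pushes this higher. Following every safe sequence of crossings, the most of the 6 that can be at the rooftop as the service lift arrives there on crossing 9 is 5 — never all 6.
So no plan with fewer than 11 crossings exists, and this one achieves 11:
1. dragon South and trainer South cross → the rooftop.
2. trainer South crosses ← the basement.
3. dragon East and dragon North cross → the rooftop.
4. dragon South crosses ← the basement.
5. trainer East and trainer North cross → the rooftop.
6. dragon North and trainer North cross ← the basement.
7. trainer North and trainer South cross → the rooftop.
8. dragon East crosses ← the basement.
9. dragon North and dragon South cross → the rooftop.
10. trainer East crosses ← the basement.
11. dragon East and trainer East cross → the rooftop.

11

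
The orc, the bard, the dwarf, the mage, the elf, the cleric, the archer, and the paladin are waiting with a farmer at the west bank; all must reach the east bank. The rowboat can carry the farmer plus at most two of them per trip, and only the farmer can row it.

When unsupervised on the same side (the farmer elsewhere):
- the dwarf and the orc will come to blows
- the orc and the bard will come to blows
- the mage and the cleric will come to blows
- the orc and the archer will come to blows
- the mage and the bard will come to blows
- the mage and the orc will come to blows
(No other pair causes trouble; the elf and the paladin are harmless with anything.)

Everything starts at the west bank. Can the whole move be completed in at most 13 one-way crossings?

Yes

Yes — this plan uses 13 crossings (≤ 13):
1. Farmer goes to the east bank with the mage and the orc.
2. Farmer goes back to the west bank with the orc.
3. Farmer goes to the east bank with the dwarf and the orc.
4. Farmer goes back to the west bank with the orc.
5. Farmer goes to the east bank with the elf and the orc.
6. Farmer goes back to the west bank with the orc.
7. Farmer goes to the east bank with the archer and the orc.
8. Farmer goes back to the west bank with the orc.
9. Farmer goes to the east bank with the orc and the paladin.
10. Farmer goes back to the west bank with the orc.
11. Farmer goes to the east bank with the bard and the cleric.
12. Farmer goes back to the west bank with the mage.
13. Farmer goes to the east bank with the mage and the orc.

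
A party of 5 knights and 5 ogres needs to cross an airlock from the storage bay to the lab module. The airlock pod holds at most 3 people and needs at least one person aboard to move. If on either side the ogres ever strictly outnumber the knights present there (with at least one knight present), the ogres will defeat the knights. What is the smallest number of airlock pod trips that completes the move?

11

Counting alone: each trip to the lab module takes at most 3 across and each return brings at least 1 back, so after t trips out (and t−1 returns) at most 3t − (t−1) of the 10 are across; that first reaches 10 at t = 5, so at least 9 crossings are needed.
The safety rule pushes this higher. Following every safe sequence of crossings, the most of the 10 that can be at the lab module as the airlock pod arrives there on crossing 9 is 9 — never all 10.
So no plan with fewer than 11 crossings exists, and this one achieves 11:
1. 2 ogres → the lab module.  (the storage bay: 5K 3O; the lab module: 0K 2O)
2. 1 ogre ← the storage bay.  (the storage bay: 5K 4O; the lab module: 0K 1O)
3. 3 ogres → the lab module.  (the storage bay: 5K 1O; the lab module: 0K 4O)
4. 1 ogre ← the storage bay.  (the storage bay: 5K 2O; the lab module: 0K 3O)
5. 3 knights → the lab module.  (the storage bay: 2K 2O; the lab module: 3K 3O)
6. 1 knight and 1 ogre ← the storage bay.  (the storage bay: 3K 3O; the lab module: 2K 2O)
7. 3 knights → the lab module.  (the storage bay: 0K 3O; the lab module: 5K 2O)
8. 1 ogre ← the storage bay.  (the storage bay: 0K 4O; the lab module: 5K 1O)
9. 2 ogres → the lab module.  (the storage bay: 0K 2O; the lab module: 5K 3O)
10. 1 ogre ← the storage bay.  (the storage bay: 0K 3O; the lab module: 5K 2O)
11. 3 ogres → the lab module.  (the storage bay: 0K 0O; the lab module: 5K 5O)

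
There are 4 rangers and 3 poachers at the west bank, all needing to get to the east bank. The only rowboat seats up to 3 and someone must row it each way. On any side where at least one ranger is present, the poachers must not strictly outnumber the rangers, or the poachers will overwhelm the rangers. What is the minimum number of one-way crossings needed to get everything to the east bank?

Counting alone: each trip to the east bank takes at most 3 across and each return brings at least 1 back, so after t trips out (and t−1 returns) at most 3t − (t−1) of the 7 are across; that first reaches 7 at t = 3, so at least 5 crossings are needed.
The plan below uses exactly 5 crossings, so it is optimal:
1. 3 poachers → the east bank.  (the west bank: 4R 0P; the east bank: 0R 3P)
2. 1 poacher ← the west bank.  (the west bank: 4R 1P; the east bank: 0R 2P)
3. 3 rangers → the east bank.  (the west bank: 1R 1P; the east bank: 3R 2P)
4. 1 ranger ← the west bank.  (the west bank: 2R 1P; the east bank: 2R 2P)
5. 2 rangers and 1 poacher → the east bank.  (the west bank: 0R 0P; the east bank: 4R 3P)

5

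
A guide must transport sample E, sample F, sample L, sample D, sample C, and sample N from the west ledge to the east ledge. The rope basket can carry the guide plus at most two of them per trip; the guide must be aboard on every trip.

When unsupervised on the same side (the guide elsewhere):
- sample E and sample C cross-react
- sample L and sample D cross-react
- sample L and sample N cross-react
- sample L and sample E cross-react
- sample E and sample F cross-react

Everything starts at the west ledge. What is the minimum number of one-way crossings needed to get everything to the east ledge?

7

Counting alone: the guide can take at most 2 across per trip to the east ledge, so moving all 6 needs at least 3 loaded trips out, with a return between consecutive ones — at least 5 crossings.
The safety rule pushes this higher. Following every safe sequence of crossings, the most of the 6 that can be at the east ledge as the rope basket arrives there on crossing 5 is 5 — never all 6.
So no plan with fewer than 7 crossings exists, and this one achieves 7:
1. Guide goes to the east ledge with sample E and sample L.  [the west ledge: sample C, sample D, sample F, sample N | the east ledge: sample E, sample L]
2. Guide goes back to the west ledge with sample E.  [the west ledge: sample C, sample D, sample E, sample F, sample N | the east ledge: sample L]
3. Guide goes to the east ledge with sample C and sample F.  [the west ledge: sample D, sample E, sample N | the east ledge: sample C, sample F, sample L]
4. Guide goes back to the west ledge alone.  [the west ledge: sample D, sample E, sample N | the east ledge: sample C, sample F, sample L]
5. Guide goes to the east ledge with sample D and sample N.  [the west ledge: sample E | the east ledge: sample C, sample D, sample F, sample L, sample N]
6. Guide goes back to the west ledge with sample L.  [the west ledge: sample E, sample L | the east ledge: sample C, sample D, sample F, sample N]
7. Guide goes to the east ledge with sample E and sample L.  [the west ledge: — | the east ledge: sample C, sample D, sample E, sample F, sample L, sample N]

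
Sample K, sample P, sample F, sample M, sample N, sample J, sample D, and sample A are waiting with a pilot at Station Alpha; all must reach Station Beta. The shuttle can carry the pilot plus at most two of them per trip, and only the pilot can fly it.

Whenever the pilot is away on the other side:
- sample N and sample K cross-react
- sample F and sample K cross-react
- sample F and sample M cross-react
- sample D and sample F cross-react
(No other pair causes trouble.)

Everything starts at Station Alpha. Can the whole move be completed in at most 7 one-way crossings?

Counting alone: the pilot can take at most 2 across per trip to Station Beta, so moving all 8 needs at least 4 loaded trips out, with a return between consecutive ones — at least 7 crossings.
The safety rule pushes this higher. Following every safe sequence of crossings, the most of the 8 that can be at Station Beta as the shuttle arrives there on crossing 7 is 7 — never all 8.
So the move cannot be finished within 7 crossings. (The shortest complete plan takes 9:)
1. Pilot goes to Station Beta with sample F and sample K.  [Station Alpha: sample A, sample D, sample J, sample M, sample N, sample P | Station Beta: sample F, sample K]
2. Pilot goes back to Station Alpha with sample K.  [Station Alpha: sample A, sample D, sample J, sample K, sample M, sample N, sample P | Station Beta: sample F]
3. Pilot goes to Station Beta with sample K and sample P.  [Station Alpha: sample A, sample D, sample J, sample M, sample N | Station Beta: sample F, sample K, sample P]
4. Pilot goes back to Station Alpha with sample F.  [Station Alpha: sample A, sample D, sample F, sample J, sample M, sample N | Station Beta: sample K, sample P]
5. Pilot goes to Station Beta with sample D and sample M.  [Station Alpha: sample A, sample F, sample J, sample N | Station Beta: sample D, sample K, sample M, sample P]
6. Pilot goes back to Station Alpha alone.  [Station Alpha: sample A, sample F, sample J, sample N | Station Beta: sample D, sample K, sample M, sample P]
7. Pilot goes to Station Beta with sample A and sample J.  [Station Alpha: sample F, sample N | Station Beta: sample A, sample D, sample J, sample K, sample M, sample P]
8. Pilot goes back to Station Alpha alone.  [Station Alpha: sample F, sample N | Station Beta: sample A, sample D, sample J, sample K, sample M, sample P]
9. Pilot goes to Station Beta with sample F and sample N.  [Station Alpha: — | Station Beta: sample A, sample D, sample F, sample J, sample K, sample M, sample N, sample P]

No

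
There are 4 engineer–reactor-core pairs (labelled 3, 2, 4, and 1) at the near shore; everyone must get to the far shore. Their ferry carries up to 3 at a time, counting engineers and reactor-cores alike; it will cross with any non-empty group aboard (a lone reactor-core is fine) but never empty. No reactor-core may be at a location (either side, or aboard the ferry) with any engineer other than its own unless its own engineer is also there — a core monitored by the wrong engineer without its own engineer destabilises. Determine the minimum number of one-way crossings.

Counting alone: each trip to the far shore takes at most 3 across and each return brings at least 1 back, so after t trips out (and t−1 returns) at most 3t − (t−1) of the 8 are across; that first reaches 8 at t = 4, so at least 7 crossings are needed.
The safety rule pushes this higher. Following every safe sequence of crossings, the most of the 8 that can be at the far shore as the ferry arrives there on crossing 7 is 7 — never all 8.
So no plan with fewer than 9 crossings exists, and this one achieves 9:
1. engineer 3 and reactor-core 3 cross → the far shore.
2. engineer 3 crosses ← the near shore.
3. engineer 2, engineer 3, and reactor-core 2 cross → the far shore.
4. engineer 3 and reactor-core 3 cross ← the near shore.
5. engineer 1, engineer 3, and engineer 4 cross → the far shore.
6. reactor-core 2 crosses ← the near shore.
7. reactor-core 2 and reactor-core 3 cross → the far shore.
8. reactor-core 3 crosses ← the near shore.
9. reactor-core 1, reactor-core 3, and reactor-core 4 cross → the far shore.

9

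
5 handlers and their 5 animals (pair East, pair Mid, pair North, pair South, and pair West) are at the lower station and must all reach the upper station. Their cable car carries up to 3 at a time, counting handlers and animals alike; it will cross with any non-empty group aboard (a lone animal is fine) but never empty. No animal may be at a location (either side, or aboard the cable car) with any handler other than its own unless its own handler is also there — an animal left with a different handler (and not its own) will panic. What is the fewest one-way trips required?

Counting alone: each trip to the upper station takes at most 3 across and each return brings at least 1 back, so after t trips out (and t−1 returns) at most 3t − (t−1) of the 10 are across; that first reaches 10 at t = 5, so at least 9 crossings are needed.
The safety rule pushes this higher. Following every safe sequence of crossings, the most of the 10 that can be at the upper station as the cable car arrives there on crossing 9 is 9 — never all 10.
So no plan with fewer than 11 crossings exists, and this one achieves 11:
1. animal East and handler East cross → the upper station.
2. handler East crosses ← the lower station.
3. animal Mid, animal North, and animal South cross → the upper station.
4. animal East crosses ← the lower station.
5. handler Mid, handler North, and handler South cross → the upper station.
6. animal Mid and handler Mid cross ← the lower station.
7. handler East, handler Mid, and handler West cross → the upper station.
8. animal North crosses ← the lower station.
9. animal East and animal Mid cross → the upper station.
10. animal East crosses ← the lower station.
11. animal East, animal North, and animal West cross → the upper station.

11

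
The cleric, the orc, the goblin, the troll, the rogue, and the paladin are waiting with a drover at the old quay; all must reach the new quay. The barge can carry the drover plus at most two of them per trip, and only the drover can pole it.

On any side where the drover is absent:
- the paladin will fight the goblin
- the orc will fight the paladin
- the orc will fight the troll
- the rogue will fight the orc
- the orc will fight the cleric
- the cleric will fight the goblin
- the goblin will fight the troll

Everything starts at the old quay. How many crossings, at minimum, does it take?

7

Counting alone: the drover can take at most 2 across per trip to the new quay, so moving all 6 needs at least 3 loaded trips out, with a return between consecutive ones — at least 5 crossings.
The safety rule pushes this higher. Following every safe sequence of crossings, the most of the 6 that can be at the new quay as the barge arrives there on crossing 5 is 4 — never all 6.
So no plan with fewer than 7 crossings exists, and this one achieves 7:
1. Drover goes to the new quay with the goblin and the orc.  [the old quay: the cleric, the paladin, the rogue, the troll | the new quay: the goblin, the orc]
2. Drover goes back to the old quay alone.  [the old quay: the cleric, the paladin, the rogue, the troll | the new quay: the goblin, the orc]
3. Drover goes to the new quay with the cleric and the troll.  [the old quay: the paladin, the rogue | the new quay: the cleric, the goblin, the orc, the troll]
4. Drover goes back to the old quay with the goblin and the orc.  [the old quay: the goblin, the orc, the paladin, the rogue | the new quay: the cleric, the troll]
5. Drover goes to the new quay with the paladin and the rogue.  [the old quay: the goblin, the orc | the new quay: the cleric, the paladin, the rogue, the troll]
6. Drover goes back to the old quay alone.  [the old quay: the goblin, the orc | the new quay: the cleric, the paladin, the rogue, the troll]
7. Drover goes to the new quay with the goblin and the orc.  [the old quay: — | the new quay: the cleric, the goblin, the orc, the paladin, the rogue, the troll]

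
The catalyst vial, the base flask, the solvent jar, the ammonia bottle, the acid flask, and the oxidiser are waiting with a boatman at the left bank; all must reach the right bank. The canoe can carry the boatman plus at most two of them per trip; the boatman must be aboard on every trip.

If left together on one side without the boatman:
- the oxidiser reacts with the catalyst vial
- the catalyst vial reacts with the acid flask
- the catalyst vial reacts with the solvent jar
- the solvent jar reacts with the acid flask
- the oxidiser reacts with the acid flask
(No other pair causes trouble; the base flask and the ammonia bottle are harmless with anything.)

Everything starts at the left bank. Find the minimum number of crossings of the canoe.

9

Counting alone: the boatman can take at most 2 across per trip to the right bank, so moving all 6 needs at least 3 loaded trips out, with a return between consecutive ones — at least 5 crossings.
The safety rule pushes this higher. Following every safe sequence of crossings, the most of the 6 that can be at the right bank as the canoe arrives there on crossings 5, 7 is 4, 5 respectively — never all 6.
So no plan with fewer than 9 crossings exists, and this one achieves 9:
1. Boatman goes to the right bank with the acid flask and the catalyst vial.
2. Boatman goes back to the left bank with the catalyst vial.
3. Boatman goes to the right bank with the base flask and the catalyst vial.
4. Boatman goes back to the left bank with the catalyst vial.
5. Boatman goes to the right bank with the ammonia bottle and the catalyst vial.
6. Boatman goes back to the left bank with the catalyst vial.
7. Boatman goes to the right bank with the oxidiser and the solvent jar.
8. Boatman goes back to the left bank with the acid flask.
9. Boatman goes to the right bank with the acid flask and the catalyst vial.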